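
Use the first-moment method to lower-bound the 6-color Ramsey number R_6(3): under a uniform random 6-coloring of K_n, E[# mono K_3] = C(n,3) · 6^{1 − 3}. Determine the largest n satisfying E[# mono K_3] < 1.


We need C(n, 3) · 6^{1 − 3} < 1, i.e. C(n, 3) < 6^{3 − 1} = 36.
Check values of n near the boundary:
  n = 3: C(3, 3) = 1; 1 < 36? YES
  n = 4: C(4, 3) = 4; 4 < 36? YES
  n = 5: C(5, 3) = 10; 10 < 36? YES
  n = 6: C(6, 3) = 20; 20 < 36? YES
  n = 7: C(7, 3) = 35; 35 < 36? YES
  n = 8: C(8, 3) = 56; 56 < 36? NO
  n = 9: C(9, 3) = 84; 84 < 36? NO
  n = 10: C(10, 3) = 120; 120 < 36? NO
The largest n with C(n, 3) < 36 is n = 7 (where E[X] = 35/36 ≈ 0.9722222). Hence R_6(3) > 7, i.e. R_6(3) ≥ 8.

Largest n = 7; hence R_6(3) > 7.


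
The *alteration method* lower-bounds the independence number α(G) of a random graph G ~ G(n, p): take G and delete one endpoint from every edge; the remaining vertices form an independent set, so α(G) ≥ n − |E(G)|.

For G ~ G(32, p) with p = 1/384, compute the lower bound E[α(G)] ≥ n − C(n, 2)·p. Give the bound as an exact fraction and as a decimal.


E[|E(G)|] = C(32, 2)·p = 496 · (1/384) = 31/24.
E[α(G)] ≥ n − E[|E(G)|] = 32 − 31/24 = 737/24.
Numerically: ≈ 30.7083.
(This is only a lower bound; the true E[α(G)] may be larger.)

E[α(G)] ≥ 737/24 ≈ 30.7083.


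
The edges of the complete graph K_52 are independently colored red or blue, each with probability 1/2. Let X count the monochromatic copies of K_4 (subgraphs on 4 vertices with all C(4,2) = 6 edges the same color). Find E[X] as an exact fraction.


Let X = Σ_S X_S over the C(52, 4) = 270725 subsets S of size 4, where X_S = 1 if the K_4 on S is monochromatic.
For a fixed S, the K_4 on S has C(4, 2) = 6 edges. P[all 6 edges red] = (1/2)^6, and likewise for blue, so P[monochromatic] = 2·(1/2)^6 = 2^{1 − 6} = 1/32.
By linearity: E[X] = C(52, 4) · 2^{1 − 6} = 270725 · 1/32 = 270725/32.
Numerically: E[X] ≈ 8460.156.

E[X] = C(52,4)·2^(1−C(4,2)) = 270725/32 ≈ 8460.156.


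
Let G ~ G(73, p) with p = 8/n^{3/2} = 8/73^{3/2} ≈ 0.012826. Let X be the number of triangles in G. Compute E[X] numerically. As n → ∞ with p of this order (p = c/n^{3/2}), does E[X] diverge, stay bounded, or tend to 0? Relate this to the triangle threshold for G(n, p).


Number of potential triangles: C(73, 3) = 62196.
Each occurs with probability p³ ≈ (0.012826)³ ≈ 2.1101683e-06.
By linearity: E[X] = C(73, 3)·p³ ≈ 62196 · 2.1101683e-06 ≈ 0.13124.
Since α = 3/2 > 1, p = c/n^{3/2} = o(1/n) is below the triangle threshold p ~ 1/n. Asymptotically E[X] ~ (c³/6)·n^{3(1−α)} = (8³/6)·n^{-1.5} → 0, so by Markov's inequality G has no triangles w.h.p.

E[X] ≈ 0.13124; in regime p = Θ(1/n^{3/2}) E[X] tends to 0 (below the triangle threshold p ~ 1/n).


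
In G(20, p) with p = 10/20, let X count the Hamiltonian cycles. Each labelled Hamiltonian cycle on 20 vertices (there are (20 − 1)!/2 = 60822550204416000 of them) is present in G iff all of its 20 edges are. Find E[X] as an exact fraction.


K_20 has (20 − 1)!/2 = 60822550204416000 labelled Hamiltonian cycles.
For each such Hamiltonian cycle H, let X_H = 1 if all 20 edges of H are present in G. Then P[X_H = 1] = p^{20} = (1/2)^{20} = 1/1048576.
Summing the indicators: E[X] = Σ_H E[X_H] = 60822550204416000 · p^{20} = 60822550204416000 · 1/1048576 = 1856156927625/32.
Numerically: E[X] ≈ 5.8005e+10.

E[X] = 60822550204416000 · (1/2)^{20} = 1856156927625/32 ≈ 5.8005e+10.


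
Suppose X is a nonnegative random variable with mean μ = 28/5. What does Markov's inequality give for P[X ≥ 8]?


μ = E[X] = 28/5, a = 8.
Markov: P[X ≥ 8] ≤ μ/a = (28/5)/8 = 7/10.
Numerically: ≈ 0.700000.
(Since a = 8 > μ = 5.600000, the bound 7/10 is < 1 and informative.)

P[X ≥ 8] ≤ 7/10 ≈ 0.700000.


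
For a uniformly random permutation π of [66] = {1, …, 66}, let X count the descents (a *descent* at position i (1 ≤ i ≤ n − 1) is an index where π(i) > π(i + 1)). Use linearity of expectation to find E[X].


Write X = Σ X_I over i = 1, …, 65, with X_I the indicator of one descent.
There are 65 indicators.
For each fixed i, the pair (π(i), π(i+1)) is a uniformly random ordered pair of distinct values from {1, …, 66}; by symmetry P[π(i) > π(i+1)] = 1/2.
By linearity: E[X] = 65 · (1/2) = (66 − 1) · (1/2) = 65/2 ≈ 32.500.

E[X] = 65/2 = 32.500.


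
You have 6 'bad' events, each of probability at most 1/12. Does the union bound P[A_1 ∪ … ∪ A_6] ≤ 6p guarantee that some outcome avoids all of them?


Union bound: P[∪_{i=1}^{6} A_i] ≤ Σ_i P[A_i] ≤ 6·p = 6·(1/12) = 1/2.
Numerically: 1/2 ≈ 0.500.
Is 1/2 < 1? YES.
Since P[∪ A_i] ≤ 1/2 < 1, the complement has P[∩ A_i^c] ≥ 1 − 1/2 = 1/2 > 0, so some outcome avoids every A_i.

6·p = 1/2 ≈ 0.500; existence CERTIFIED by the union bound.


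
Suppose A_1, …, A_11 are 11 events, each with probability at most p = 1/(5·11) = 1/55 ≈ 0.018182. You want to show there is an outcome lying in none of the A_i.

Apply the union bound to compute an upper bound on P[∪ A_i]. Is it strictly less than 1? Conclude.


Union bound: P[∪_{i=1}^{11} A_i] ≤ Σ_i P[A_i] ≤ 11·p = 11·(1/55) = 1/5.
Numerically: 1/5 ≈ 0.200000.
Is 1/5 < 1? YES.
Since P[∪ A_i] ≤ 1/5 < 1, the complement has P[∩ A_i^c] ≥ 1 − 1/5 = 4/5 > 0, so some outcome avoids every A_i.

11·p = 1/5 ≈ 0.200000; existence CERTIFIED by the union bound.


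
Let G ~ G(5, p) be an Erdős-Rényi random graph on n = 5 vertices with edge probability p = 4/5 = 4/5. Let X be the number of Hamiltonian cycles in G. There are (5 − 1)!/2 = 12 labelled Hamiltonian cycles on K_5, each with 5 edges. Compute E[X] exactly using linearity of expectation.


K_5 has (5 − 1)!/2 = 12 labelled Hamiltonian cycles.
For each such Hamiltonian cycle H, let X_H = 1 if all 5 edges of H are present in G. Then P[X_H = 1] = p^{5} = (4/5)^{5} = 1024/3125.
By linearity of expectation: E[X] = Σ_H E[X_H] = 12 · p^{5} = 12 · 1024/3125 = 12288/3125.
Numerically: E[X] ≈ 3.93.

E[X] = 12 · (4/5)^{5} = 12288/3125 ≈ 3.93.


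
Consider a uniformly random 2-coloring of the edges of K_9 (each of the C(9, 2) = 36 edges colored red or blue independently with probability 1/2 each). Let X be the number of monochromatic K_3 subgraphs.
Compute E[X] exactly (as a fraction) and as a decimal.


Let X = Σ_S X_S over the C(9, 3) = 84 subsets S of size 3, where X_S = 1 if the K_3 on S is monochromatic.
For a fixed S, the K_3 on S has C(3, 2) = 3 edges. P[all 3 edges red] = (1/2)^3, and likewise for blue, so P[monochromatic] = 2·(1/2)^3 = 2^{1 − 3} = 1/4.
Summing: E[X] = C(9, 3) · 2^{1 − 3} = 84 · 1/4 = 21.
Numerically: E[X] ≈ 21.0000.

E[X] = C(9,3)·2^(1−C(3,2)) = 21 ≈ 21.0000.


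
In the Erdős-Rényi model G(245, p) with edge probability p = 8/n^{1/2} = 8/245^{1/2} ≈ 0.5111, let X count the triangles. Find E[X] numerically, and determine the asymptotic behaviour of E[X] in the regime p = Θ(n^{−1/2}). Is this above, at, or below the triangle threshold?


Number of potential triangles: C(245, 3) = 2421090.
Each occurs with probability p³ ≈ (0.5111)³ ≈ 1.335122e-01.
By linearity: E[X] = C(245, 3)·p³ ≈ 2421090 · 1.335122e-01 ≈ 323244.9646.
Since α = 1/2 < 1, p = c/n^{1/2} ≫ 1/n is above the triangle threshold p ~ 1/n. Asymptotically E[X] ~ (c³/6)·n^{3(1−α)} = (8³/6)·n^{1.5} → ∞; triangles are abundant w.h.p.

E[X] ≈ 323244.9646; in regime p = Θ(1/n^{1/2}) E[X] diverges (above the triangle threshold p ~ 1/n).


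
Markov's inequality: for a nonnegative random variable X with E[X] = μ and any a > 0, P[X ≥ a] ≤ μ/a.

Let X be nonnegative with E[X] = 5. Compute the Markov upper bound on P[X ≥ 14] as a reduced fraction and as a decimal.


μ = E[X] = 5, a = 14.
Markov: P[X ≥ 14] ≤ μ/a = (5)/14 = 5/14.
Numerically: ≈ 0.3571.
(Since a = 14 > μ = 5.0000, the bound 5/14 is < 1 and informative.)

P[X ≥ 14] ≤ 5/14 ≈ 0.3571.


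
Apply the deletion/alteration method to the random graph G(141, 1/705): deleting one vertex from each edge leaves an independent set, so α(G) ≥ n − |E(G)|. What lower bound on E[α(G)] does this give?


E[|E(G)|] = C(141, 2)·p = 9870 · (1/705) = 14.
E[α(G)] ≥ n − E[|E(G)|] = 141 − 14 = 127.
Numerically: ≈ 127.000000.
(This is only a lower bound; the true E[α(G)] may be larger.)

E[α(G)] ≥ 127 ≈ 127.000000.


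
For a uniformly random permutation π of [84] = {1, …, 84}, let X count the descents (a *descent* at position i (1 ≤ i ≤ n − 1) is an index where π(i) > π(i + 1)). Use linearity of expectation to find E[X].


Write X = Σ X_I over i = 1, …, 83, with X_I the indicator of one descent.
There are 83 indicators.
For each fixed i, the pair (π(i), π(i+1)) is a uniformly random ordered pair of distinct values from {1, …, 84}; by symmetry P[π(i) > π(i+1)] = 1/2.
By linearity: E[X] = 83 · (1/2) = (84 − 1) · (1/2) = 83/2 ≈ 41.5000.

E[X] = 83/2 = 41.5000.


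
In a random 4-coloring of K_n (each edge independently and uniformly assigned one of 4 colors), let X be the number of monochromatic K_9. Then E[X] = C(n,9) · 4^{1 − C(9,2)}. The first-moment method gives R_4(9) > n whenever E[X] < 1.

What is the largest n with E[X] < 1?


We need C(n, 9) · 4^{1 − 36} < 1, i.e. C(n, 9) < 4^{36 − 1} = 1180591620717411303424.
Check values of n near the boundary:
  n = 911: C(911, 9) = 1144686900492291197405; 1144686900492291197405 < 1180591620717411303424? YES
  n = 912: C(912, 9) = 1156095740032081475120; 1156095740032081475120 < 1180591620717411303424? YES
  n = 913: C(913, 9) = 1167605542753639808390; 1167605542753639808390 < 1180591620717411303424? YES
  n = 914: C(914, 9) = 1179217089587653905932; 1179217089587653905932 < 1180591620717411303424? YES
  n = 915: C(915, 9) = 1190931166636537885130; 1190931166636537885130 < 1180591620717411303424? NO
The largest n with C(n, 9) < 1180591620717411303424 is n = 914 (where E[X] = 294804272396913476483/295147905179352825856 ≈ 0.998836). Hence R_4(9) > 914, i.e. R_4(9) ≥ 915.

Largest n = 914; hence R_4(9) > 914.


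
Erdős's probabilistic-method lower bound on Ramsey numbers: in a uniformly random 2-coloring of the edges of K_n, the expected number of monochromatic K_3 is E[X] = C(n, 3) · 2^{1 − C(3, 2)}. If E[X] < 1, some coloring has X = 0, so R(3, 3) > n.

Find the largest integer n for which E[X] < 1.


We need C(n, 3) · 2^{1 − 3} < 1, i.e. C(n, 3) < 2^{3 − 1} = 4.
Check values of n near the boundary:
  n = 3: C(3, 3) = 1; 1 < 4? YES
  n = 4: C(4, 3) = 4; 4 < 4? NO
  n = 5: C(5, 3) = 10; 10 < 4? NO
The largest n with C(n, 3) < 4 is n = 3 (where E[X] = 1/4 ≈ 0.2500000). Hence R(3, 3) > 3, i.e. R(3, 3) ≥ 4.

Largest n = 3; hence R(3, 3) > 3.


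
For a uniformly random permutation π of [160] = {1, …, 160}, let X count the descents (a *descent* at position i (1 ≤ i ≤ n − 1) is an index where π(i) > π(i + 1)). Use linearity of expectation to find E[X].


Write X = Σ X_I over i = 1, …, 159, with X_I the indicator of one descent.
There are 159 indicators.
For each fixed i, the pair (π(i), π(i+1)) is a uniformly random ordered pair of distinct values from {1, …, 160}; by symmetry P[π(i) > π(i+1)] = 1/2.
By linearity: E[X] = 159 · (1/2) = (160 − 1) · (1/2) = 159/2 ≈ 79.500.

E[X] = 159/2 = 79.500.


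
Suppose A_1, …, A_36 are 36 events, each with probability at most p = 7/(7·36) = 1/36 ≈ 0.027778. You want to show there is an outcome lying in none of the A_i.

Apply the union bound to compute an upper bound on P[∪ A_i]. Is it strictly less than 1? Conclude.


Union bound: P[∪_{i=1}^{36} A_i] ≤ Σ_i P[A_i] ≤ 36·p = 36·(1/36) = 1.
Numerically: 1 ≈ 1.000000.
Is 1 < 1? NO.
Since the bound 1 is ≥ 1, the union bound is uninformative here; it does NOT by itself certify existence.

36·p = 1 ≈ 1.000000; existence NOT certified by the union bound.


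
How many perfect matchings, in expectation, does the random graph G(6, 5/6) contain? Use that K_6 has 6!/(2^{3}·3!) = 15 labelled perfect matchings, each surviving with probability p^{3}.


K_6 has 6!/(2^{3}·3!) = 15 labelled perfect matchings.
For each such perfect matching H, let X_H = 1 if all 3 edges of H are present in G. Then P[X_H = 1] = p^{3} = (5/6)^{3} = 125/216.
Summing the indicators: E[X] = Σ_H E[X_H] = 15 · p^{3} = 15 · 125/216 = 625/72.
Numerically: E[X] ≈ 8.6806.

E[X] = 15 · (5/6)^{3} = 625/72 ≈ 8.6806.


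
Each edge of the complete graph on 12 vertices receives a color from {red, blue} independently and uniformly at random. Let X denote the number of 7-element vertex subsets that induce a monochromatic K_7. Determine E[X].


Let X = Σ_S X_S over the C(12, 7) = 792 subsets S of size 7, where X_S = 1 if the K_7 on S is monochromatic.
For a fixed S, the K_7 on S has C(7, 2) = 21 edges. P[all 21 edges red] = (1/2)^21, and likewise for blue, so P[monochromatic] = 2·(1/2)^21 = 2^{1 − 21} = 1/1048576.
By linearity of expectation: E[X] = C(12, 7) · 2^{1 − 21} = 792 · 1/1048576 = 99/131072.
Numerically: E[X] ≈ 0.001.

E[X] = C(12,7)·2^(1−C(7,2)) = 99/131072 ≈ 0.001.


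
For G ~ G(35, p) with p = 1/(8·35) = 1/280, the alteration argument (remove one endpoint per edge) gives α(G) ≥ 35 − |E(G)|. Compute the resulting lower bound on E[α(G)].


E[|E(G)|] = C(35, 2)·p = 595 · (1/280) = 17/8.
E[α(G)] ≥ n − E[|E(G)|] = 35 − 17/8 = 263/8.
Numerically: ≈ 32.875000.
(This is only a lower bound; the true E[α(G)] may be larger.)

E[α(G)] ≥ 263/8 ≈ 32.875000.


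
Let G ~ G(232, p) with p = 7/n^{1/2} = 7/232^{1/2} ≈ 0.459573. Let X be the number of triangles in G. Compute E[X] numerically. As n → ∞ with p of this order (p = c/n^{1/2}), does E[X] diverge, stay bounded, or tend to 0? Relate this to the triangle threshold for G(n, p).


Number of potential triangles: C(232, 3) = 2054360.
Each occurs with probability p³ ≈ (0.459573)³ ≈ 9.70648846e-02.
By linearity: E[X] = C(232, 3)·p³ ≈ 2054360 · 9.70648846e-02 ≈ 199406.216400.
Since α = 1/2 < 1, p = c/n^{1/2} ≫ 1/n is above the triangle threshold p ~ 1/n. Asymptotically E[X] ~ (c³/6)·n^{3(1−α)} = (7³/6)·n^{1.5} → ∞; triangles are abundant w.h.p.

E[X] ≈ 199406.216400; in regime p = Θ(1/n^{1/2}) E[X] diverges (above the triangle threshold p ~ 1/n).


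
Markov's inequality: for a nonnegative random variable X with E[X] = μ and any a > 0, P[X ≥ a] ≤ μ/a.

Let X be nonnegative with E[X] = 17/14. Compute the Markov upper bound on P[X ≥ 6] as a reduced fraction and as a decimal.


μ = E[X] = 17/14, a = 6.
Markov: P[X ≥ 6] ≤ μ/a = (17/14)/6 = 17/84.
Numerically: ≈ 0.2024.
(Since a = 6 > μ = 1.2143, the bound 17/84 is < 1 and informative.)

P[X ≥ 6] ≤ 17/84 ≈ 0.2024.


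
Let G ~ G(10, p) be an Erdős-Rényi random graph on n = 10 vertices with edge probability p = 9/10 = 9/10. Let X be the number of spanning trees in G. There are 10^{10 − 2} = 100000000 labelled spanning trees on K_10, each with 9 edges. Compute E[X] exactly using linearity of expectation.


K_10 has 10^{10 − 2} = 100000000 labelled spanning trees.
For each such spanning tree H, let X_H = 1 if all 9 edges of H are present in G. Then P[X_H = 1] = p^{9} = (9/10)^{9} = 387420489/1000000000.
Summing the indicators: E[X] = Σ_H E[X_H] = 100000000 · p^{9} = 100000000 · 387420489/1000000000 = 387420489/10.
Numerically: E[X] ≈ 3.87e+07.

E[X] = 100000000 · (9/10)^{9} = 387420489/10 ≈ 3.87e+07.


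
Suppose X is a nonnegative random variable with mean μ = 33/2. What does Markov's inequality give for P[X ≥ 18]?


μ = E[X] = 33/2, a = 18.
Markov: P[X ≥ 18] ≤ μ/a = (33/2)/18 = 11/12.
Numerically: ≈ 0.9167.
(Since a = 18 > μ = 16.5000, the bound 11/12 is < 1 and informative.)

P[X ≥ 18] ≤ 11/12 ≈ 0.9167.


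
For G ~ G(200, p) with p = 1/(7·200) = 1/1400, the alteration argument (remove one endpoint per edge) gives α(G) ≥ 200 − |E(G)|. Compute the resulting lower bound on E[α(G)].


E[|E(G)|] = C(200, 2)·p = 19900 · (1/1400) = 199/14.
E[α(G)] ≥ n − E[|E(G)|] = 200 − 199/14 = 2601/14.
Numerically: ≈ 185.785714.
(This is only a lower bound; the true E[α(G)] may be larger.)

E[α(G)] ≥ 2601/14 ≈ 185.785714.


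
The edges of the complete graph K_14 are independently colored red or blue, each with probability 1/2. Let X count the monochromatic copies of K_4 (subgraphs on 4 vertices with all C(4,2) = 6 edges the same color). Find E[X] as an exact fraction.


Let X = Σ_S X_S over the C(14, 4) = 1001 subsets S of size 4, where X_S = 1 if the K_4 on S is monochromatic.
For a fixed S, the K_4 on S has C(4, 2) = 6 edges. P[all 6 edges red] = (1/2)^6, and likewise for blue, so P[monochromatic] = 2·(1/2)^6 = 2^{1 − 6} = 1/32.
Summing: E[X] = C(14, 4) · 2^{1 − 6} = 1001 · 1/32 = 1001/32.
Numerically: E[X] ≈ 31.281250.

E[X] = C(14,4)·2^(1−C(4,2)) = 1001/32 ≈ 31.281250.


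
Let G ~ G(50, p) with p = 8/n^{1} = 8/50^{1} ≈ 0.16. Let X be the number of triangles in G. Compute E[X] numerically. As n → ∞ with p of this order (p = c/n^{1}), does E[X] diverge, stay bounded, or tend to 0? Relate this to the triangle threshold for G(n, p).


Number of potential triangles: C(50, 3) = 19600.
Each occurs with probability p³ ≈ (0.16)³ ≈ 4.096000e-03.
By linearity: E[X] = C(50, 3)·p³ ≈ 19600 · 4.096000e-03 ≈ 80.2816.
Here α = 1, so p = 8/n is exactly at the triangle threshold p ~ 1/n. Asymptotically E[X] → c³/6 = 8³/6 = 256/3 ≈ 85.3333, a bounded constant. In this regime the triangle count is asymptotically Poisson(c³/6).

E[X] ≈ 80.2816; in regime p = Θ(1/n^{1}) E[X] stays bounded (at the triangle threshold p ~ 1/n).


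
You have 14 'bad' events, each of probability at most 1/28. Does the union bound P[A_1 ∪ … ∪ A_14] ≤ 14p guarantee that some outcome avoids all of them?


Union bound: P[∪_{i=1}^{14} A_i] ≤ Σ_i P[A_i] ≤ 14·p = 14·(1/28) = 1/2.
Numerically: 1/2 ≈ 0.5000.
Is 1/2 < 1? YES.
Since P[∪ A_i] ≤ 1/2 < 1, the complement has P[∩ A_i^c] ≥ 1 − 1/2 = 1/2 > 0, so some outcome avoids every A_i.

14·p = 1/2 ≈ 0.5000; existence CERTIFIED by the union bound.


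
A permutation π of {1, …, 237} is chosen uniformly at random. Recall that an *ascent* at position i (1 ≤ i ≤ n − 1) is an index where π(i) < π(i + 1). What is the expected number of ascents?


Write X = Σ X_I over i = 1, …, 236, with X_I the indicator of one ascent.
There are 236 indicators.
For each fixed i, the pair (π(i), π(i+1)) is a uniformly random ordered pair of distinct values from {1, …, 237}; by symmetry P[π(i) < π(i+1)] = 1/2.
By linearity: E[X] = 236 · (1/2) = (237 − 1) · (1/2) = 118 ≈ 118.00000.

E[X] = 118 = 118.00000.


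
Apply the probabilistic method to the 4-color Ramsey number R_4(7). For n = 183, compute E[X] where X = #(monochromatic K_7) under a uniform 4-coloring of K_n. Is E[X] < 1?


E[X] = C(183, 7) · 4^{1 − 21} = 1214197462413 · 4^{−20} = 1214197462413/1099511627776.
As a reduced fraction: E[X] = 1214197462413/1099511627776 ≈ 1.1043.
Is E[X] < 1? NO.
Since E[X] ≥ 1, the first-moment bound is inconclusive at n = 183; it does NOT by itself certify R_4(7) > 183.

E[X] = 1214197462413/1099511627776 ≈ 1.1043; E[X] ≥ 1; first-moment method inconclusive here.


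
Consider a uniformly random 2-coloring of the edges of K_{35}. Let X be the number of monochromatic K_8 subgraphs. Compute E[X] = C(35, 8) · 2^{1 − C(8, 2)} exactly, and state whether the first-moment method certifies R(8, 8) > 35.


E[X] = C(35, 8) · 2^{1 − 28} = 23535820 · 2^{−27} = 23535820/134217728.
As a reduced fraction: E[X] = 5883955/33554432 ≈ 0.175.
Is E[X] < 1? YES.
Since E[X] < 1, there exists a 2-coloring of K_{35} with no monochromatic K_8; hence R(8, 8) > 35.

E[X] = 5883955/33554432 ≈ 0.175; E[X] < 1, so R(8, 8) > 35.


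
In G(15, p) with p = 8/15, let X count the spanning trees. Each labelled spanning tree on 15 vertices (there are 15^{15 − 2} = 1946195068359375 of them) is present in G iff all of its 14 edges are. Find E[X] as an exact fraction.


K_15 has 15^{15 − 2} = 1946195068359375 labelled spanning trees.
For each such spanning tree H, let X_H = 1 if all 14 edges of H are present in G. Then P[X_H = 1] = p^{14} = (8/15)^{14} = 4398046511104/29192926025390625.
Summing the indicators: E[X] = Σ_H E[X_H] = 1946195068359375 · p^{14} = 1946195068359375 · 4398046511104/29192926025390625 = 4398046511104/15.
Numerically: E[X] ≈ 2.93e+11.

E[X] = 1946195068359375 · (8/15)^{14} = 4398046511104/15 ≈ 2.93e+11.


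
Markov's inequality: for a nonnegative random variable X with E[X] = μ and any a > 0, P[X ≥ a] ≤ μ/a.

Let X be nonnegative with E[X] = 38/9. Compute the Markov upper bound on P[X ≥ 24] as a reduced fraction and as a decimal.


μ = E[X] = 38/9, a = 24.
Markov: P[X ≥ 24] ≤ μ/a = (38/9)/24 = 19/108.
Numerically: ≈ 0.17593.
(Since a = 24 > μ = 4.22222, the bound 19/108 is < 1 and informative.)

P[X ≥ 24] ≤ 19/108 ≈ 0.17593.


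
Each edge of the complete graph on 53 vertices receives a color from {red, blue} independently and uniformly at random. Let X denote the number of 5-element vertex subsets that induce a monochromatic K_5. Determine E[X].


Let X = Σ_S X_S over the C(53, 5) = 2869685 subsets S of size 5, where X_S = 1 if the K_5 on S is monochromatic.
For a fixed S, the K_5 on S has C(5, 2) = 10 edges. P[all 10 edges red] = (1/2)^10, and likewise for blue, so P[monochromatic] = 2·(1/2)^10 = 2^{1 − 10} = 1/512.
By linearity of expectation: E[X] = C(53, 5) · 2^{1 − 10} = 2869685 · 1/512 = 2869685/512.
Numerically: E[X] ≈ 5604.8535.

E[X] = C(53,5)·2^(1−C(5,2)) = 2869685/512 ≈ 5604.8535.


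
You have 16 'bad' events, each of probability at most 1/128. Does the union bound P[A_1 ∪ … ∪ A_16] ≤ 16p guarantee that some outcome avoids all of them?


Union bound: P[∪_{i=1}^{16} A_i] ≤ Σ_i P[A_i] ≤ 16·p = 16·(1/128) = 1/8.
Numerically: 1/8 ≈ 0.1250000.
Is 1/8 < 1? YES.
Since P[∪ A_i] ≤ 1/8 < 1, the complement has P[∩ A_i^c] ≥ 1 − 1/8 = 7/8 > 0, so some outcome avoids every A_i.

16·p = 1/8 ≈ 0.1250000; existence CERTIFIED by the union bound.


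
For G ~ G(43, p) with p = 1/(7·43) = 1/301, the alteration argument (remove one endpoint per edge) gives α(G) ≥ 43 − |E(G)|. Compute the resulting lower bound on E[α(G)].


E[|E(G)|] = C(43, 2)·p = 903 · (1/301) = 3.
E[α(G)] ≥ n − E[|E(G)|] = 43 − 3 = 40.
Numerically: ≈ 40.0000.
(This is only a lower bound; the true E[α(G)] may be larger.)

E[α(G)] ≥ 40 ≈ 40.0000.


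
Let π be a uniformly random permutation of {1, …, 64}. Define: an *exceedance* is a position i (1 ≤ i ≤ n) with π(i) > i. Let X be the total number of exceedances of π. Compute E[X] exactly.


Write X = Σ_{i=1}^{64} X_i, where X_i = 1_{π(i) > i}.
For each fixed i, π(i) is uniform over {1, …, 64} (marginal of a uniform permutation), so P[π(i) > i] = (n − i)/n. Summing: Σ_{i=1}^{64} (n − i)/n = (0 + 1 + … + 63)/64 = 64(64 − 1)/(2·64) = (64 − 1)/2.
Hence E[X] = Σ_{i=1}^{64} (64 − i)/64 = 63/2 ≈ 31.500.

E[X] = 63/2 = 31.500.


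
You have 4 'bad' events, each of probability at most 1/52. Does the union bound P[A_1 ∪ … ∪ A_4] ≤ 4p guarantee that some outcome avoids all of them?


Union bound: P[∪_{i=1}^{4} A_i] ≤ Σ_i P[A_i] ≤ 4·p = 4·(1/52) = 1/13.
Numerically: 1/13 ≈ 0.0769.
Is 1/13 < 1? YES.
Since P[∪ A_i] ≤ 1/13 < 1, the complement has P[∩ A_i^c] ≥ 1 − 1/13 = 12/13 > 0, so some outcome avoids every A_i.

4·p = 1/13 ≈ 0.0769; existence CERTIFIED by the union bound.


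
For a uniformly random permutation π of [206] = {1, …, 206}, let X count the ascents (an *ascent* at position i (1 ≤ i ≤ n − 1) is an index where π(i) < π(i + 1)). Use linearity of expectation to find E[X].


Write X = Σ X_I over i = 1, …, 205, with X_I the indicator of one ascent.
There are 205 indicators.
For each fixed i, the pair (π(i), π(i+1)) is a uniformly random ordered pair of distinct values from {1, …, 206}; by symmetry P[π(i) < π(i+1)] = 1/2.
By linearity: E[X] = 205 · (1/2) = (206 − 1) · (1/2) = 205/2 ≈ 102.500.

E[X] = 205/2 = 102.500.


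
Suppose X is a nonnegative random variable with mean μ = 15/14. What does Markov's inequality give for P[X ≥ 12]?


μ = E[X] = 15/14, a = 12.
Markov: P[X ≥ 12] ≤ μ/a = (15/14)/12 = 5/56.
Numerically: ≈ 0.089.
(Since a = 12 > μ = 1.071, the bound 5/56 is < 1 and informative.)

P[X ≥ 12] ≤ 5/56 ≈ 0.089.


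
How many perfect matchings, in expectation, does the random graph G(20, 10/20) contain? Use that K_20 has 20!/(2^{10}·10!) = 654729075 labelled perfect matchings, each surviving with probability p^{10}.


K_20 has 20!/(2^{10}·10!) = 654729075 labelled perfect matchings.
For each such perfect matching H, let X_H = 1 if all 10 edges of H are present in G. Then P[X_H = 1] = p^{10} = (1/2)^{10} = 1/1024.
By linearity: E[X] = Σ_H E[X_H] = 654729075 · p^{10} = 654729075 · 1/1024 = 654729075/1024.
Numerically: E[X] ≈ 6.394e+05.

E[X] = 654729075 · (1/2)^{10} = 654729075/1024 ≈ 6.394e+05.


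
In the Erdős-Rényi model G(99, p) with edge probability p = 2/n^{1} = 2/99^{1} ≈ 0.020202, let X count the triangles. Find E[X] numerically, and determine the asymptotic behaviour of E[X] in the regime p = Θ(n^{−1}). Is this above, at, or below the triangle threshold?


Number of potential triangles: C(99, 3) = 156849.
Each occurs with probability p³ ≈ (0.020202)³ ≈ 8.2448812e-06.
By linearity: E[X] = C(99, 3)·p³ ≈ 156849 · 8.2448812e-06 ≈ 1.29320.
Here α = 1, so p = 2/n is exactly at the triangle threshold p ~ 1/n. Asymptotically E[X] → c³/6 = 2³/6 = 4/3 ≈ 1.33333, a bounded constant. In this regime the triangle count is asymptotically Poisson(c³/6).

E[X] ≈ 1.29320; in regime p = Θ(1/n^{1}) E[X] stays bounded (at the triangle threshold p ~ 1/n).


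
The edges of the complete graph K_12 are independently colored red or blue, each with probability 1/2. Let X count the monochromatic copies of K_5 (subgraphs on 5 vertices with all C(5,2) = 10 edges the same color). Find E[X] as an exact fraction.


Let X = Σ_S X_S over the C(12, 5) = 792 subsets S of size 5, where X_S = 1 if the K_5 on S is monochromatic.
For a fixed S, the K_5 on S has C(5, 2) = 10 edges. P[all 10 edges red] = (1/2)^10, and likewise for blue, so P[monochromatic] = 2·(1/2)^10 = 2^{1 − 10} = 1/512.
By linearity of expectation: E[X] = C(12, 5) · 2^{1 − 10} = 792 · 1/512 = 99/64.
Numerically: E[X] ≈ 1.546875.

E[X] = C(12,5)·2^(1−C(5,2)) = 99/64 ≈ 1.546875.


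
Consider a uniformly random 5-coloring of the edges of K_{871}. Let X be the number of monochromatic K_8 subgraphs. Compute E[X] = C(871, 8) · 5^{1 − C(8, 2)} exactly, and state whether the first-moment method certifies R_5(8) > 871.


E[X] = C(871, 8) · 5^{1 − 28} = 7954689371890086540 · 5^{−27} = 7954689371890086540/7450580596923828125.
As a reduced fraction: E[X] = 1590937874378017308/1490116119384765625 ≈ 1.0677.
Is E[X] < 1? NO.
Since E[X] ≥ 1, the first-moment bound is inconclusive at n = 871; it does NOT by itself certify R_5(8) > 871.

E[X] = 1590937874378017308/1490116119384765625 ≈ 1.0677; E[X] ≥ 1; first-moment method inconclusive here.


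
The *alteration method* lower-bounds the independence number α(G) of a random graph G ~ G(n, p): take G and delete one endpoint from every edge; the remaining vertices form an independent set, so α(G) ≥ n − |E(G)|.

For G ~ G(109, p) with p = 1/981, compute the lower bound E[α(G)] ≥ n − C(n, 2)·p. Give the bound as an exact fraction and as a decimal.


E[|E(G)|] = C(109, 2)·p = 5886 · (1/981) = 6.
E[α(G)] ≥ n − E[|E(G)|] = 109 − 6 = 103.
Numerically: ≈ 103.000000.
(This is only a lower bound; the true E[α(G)] may be larger.)

E[α(G)] ≥ 103 ≈ 103.000000.


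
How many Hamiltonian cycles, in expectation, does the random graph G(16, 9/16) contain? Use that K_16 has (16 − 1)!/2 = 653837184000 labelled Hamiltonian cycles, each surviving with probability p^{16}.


K_16 has (16 − 1)!/2 = 653837184000 labelled Hamiltonian cycles.
For each such Hamiltonian cycle H, let X_H = 1 if all 16 edges of H are present in G. Then P[X_H = 1] = p^{16} = (9/16)^{16} = 1853020188851841/18446744073709551616.
By linearity: E[X] = Σ_H E[X_H] = 653837184000 · p^{16} = 653837184000 · 1853020188851841/18446744073709551616 = 1183177248216831945952875/18014398509481984.
Numerically: E[X] ≈ 6.56795e+07.

E[X] = 653837184000 · (9/16)^{16} = 1183177248216831945952875/18014398509481984 ≈ 6.56795e+07.


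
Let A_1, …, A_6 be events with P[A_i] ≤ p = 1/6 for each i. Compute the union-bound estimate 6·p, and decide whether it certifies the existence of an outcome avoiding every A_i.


Union bound: P[∪_{i=1}^{6} A_i] ≤ Σ_i P[A_i] ≤ 6·p = 6·(1/6) = 1.
Numerically: 1 ≈ 1.000.
Is 1 < 1? NO.
Since the bound 1 is ≥ 1, the union bound is uninformative here; it does NOT by itself certify existence.

6·p = 1 ≈ 1.000; existence NOT certified by the union bound.


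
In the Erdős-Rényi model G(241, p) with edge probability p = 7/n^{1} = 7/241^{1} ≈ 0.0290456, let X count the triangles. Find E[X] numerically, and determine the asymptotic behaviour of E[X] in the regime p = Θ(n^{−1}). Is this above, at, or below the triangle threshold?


Number of potential triangles: C(241, 3) = 2303960.
Each occurs with probability p³ ≈ (0.0290456)³ ≈ 2.45043390e-05.
By linearity: E[X] = C(241, 3)·p³ ≈ 2303960 · 2.45043390e-05 ≈ 56.457017.
Here α = 1, so p = 7/n is exactly at the triangle threshold p ~ 1/n. Asymptotically E[X] → c³/6 = 7³/6 = 343/6 ≈ 57.166667, a bounded constant. In this regime the triangle count is asymptotically Poisson(c³/6).

E[X] ≈ 56.457017; in regime p = Θ(1/n^{1}) E[X] stays bounded (at the triangle threshold p ~ 1/n).


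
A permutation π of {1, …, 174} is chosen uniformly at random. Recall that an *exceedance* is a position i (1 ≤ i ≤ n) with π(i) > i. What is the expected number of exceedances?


Write X = Σ_{i=1}^{174} X_i, where X_i = 1_{π(i) > i}.
For each fixed i, π(i) is uniform over {1, …, 174} (marginal of a uniform permutation), so P[π(i) > i] = (n − i)/n. Summing: Σ_{i=1}^{174} (n − i)/n = (0 + 1 + … + 173)/174 = 174(174 − 1)/(2·174) = (174 − 1)/2.
Hence E[X] = Σ_{i=1}^{174} (174 − i)/174 = 173/2 ≈ 86.500.

E[X] = 173/2 = 86.500.


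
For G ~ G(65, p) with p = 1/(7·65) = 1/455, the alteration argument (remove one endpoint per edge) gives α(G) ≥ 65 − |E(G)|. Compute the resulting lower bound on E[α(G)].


E[|E(G)|] = C(65, 2)·p = 2080 · (1/455) = 32/7.
E[α(G)] ≥ n − E[|E(G)|] = 65 − 32/7 = 423/7.
Numerically: ≈ 60.4286.
(This is only a lower bound; the true E[α(G)] may be larger.)

E[α(G)] ≥ 423/7 ≈ 60.4286.


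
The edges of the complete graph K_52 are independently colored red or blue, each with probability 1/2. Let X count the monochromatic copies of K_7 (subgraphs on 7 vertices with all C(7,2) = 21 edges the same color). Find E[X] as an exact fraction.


Let X = Σ_S X_S over the C(52, 7) = 133784560 subsets S of size 7, where X_S = 1 if the K_7 on S is monochromatic.
For a fixed S, the K_7 on S has C(7, 2) = 21 edges. P[all 21 edges red] = (1/2)^21, and likewise for blue, so P[monochromatic] = 2·(1/2)^21 = 2^{1 − 21} = 1/1048576.
By linearity: E[X] = C(52, 7) · 2^{1 − 21} = 133784560 · 1/1048576 = 8361535/65536.
Numerically: E[X] ≈ 127.5869.

E[X] = C(52,7)·2^(1−C(7,2)) = 8361535/65536 ≈ 127.5869.


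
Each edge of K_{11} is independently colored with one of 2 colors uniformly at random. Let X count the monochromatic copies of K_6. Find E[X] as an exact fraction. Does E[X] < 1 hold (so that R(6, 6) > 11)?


E[X] = C(11, 6) · 2^{1 − 15} = 462 · 2^{−14} = 462/16384.
As a reduced fraction: E[X] = 231/8192 ≈ 0.028.
Is E[X] < 1? YES.
Since E[X] < 1, there exists a 2-coloring of K_{11} with no monochromatic K_6; hence R(6, 6) > 11.

E[X] = 231/8192 ≈ 0.028; E[X] < 1, so R(6, 6) > 11.


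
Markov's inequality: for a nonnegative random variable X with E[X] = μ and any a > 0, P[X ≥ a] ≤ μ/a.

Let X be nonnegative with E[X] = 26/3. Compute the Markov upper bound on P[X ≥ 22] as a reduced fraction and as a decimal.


μ = E[X] = 26/3, a = 22.
Markov: P[X ≥ 22] ≤ μ/a = (26/3)/22 = 13/33.
Numerically: ≈ 0.393939.
(Since a = 22 > μ = 8.666667, the bound 13/33 is < 1 and informative.)

P[X ≥ 22] ≤ 13/33 ≈ 0.393939.


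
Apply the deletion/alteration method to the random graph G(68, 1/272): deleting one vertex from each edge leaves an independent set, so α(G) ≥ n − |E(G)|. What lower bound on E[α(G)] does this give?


E[|E(G)|] = C(68, 2)·p = 2278 · (1/272) = 67/8.
E[α(G)] ≥ n − E[|E(G)|] = 68 − 67/8 = 477/8.
Numerically: ≈ 59.625.
(This is only a lower bound; the true E[α(G)] may be larger.)

E[α(G)] ≥ 477/8 ≈ 59.625.


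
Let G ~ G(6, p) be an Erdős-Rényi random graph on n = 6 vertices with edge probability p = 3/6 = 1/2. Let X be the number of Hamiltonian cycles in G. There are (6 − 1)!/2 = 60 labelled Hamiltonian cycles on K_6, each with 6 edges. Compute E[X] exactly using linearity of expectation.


K_6 has (6 − 1)!/2 = 60 labelled Hamiltonian cycles.
For each such Hamiltonian cycle H, let X_H = 1 if all 6 edges of H are present in G. Then P[X_H = 1] = p^{6} = (1/2)^{6} = 1/64.
By linearity: E[X] = Σ_H E[X_H] = 60 · p^{6} = 60 · 1/64 = 15/16.
Numerically: E[X] ≈ 0.9375.

E[X] = 60 · (1/2)^{6} = 15/16 ≈ 0.9375.


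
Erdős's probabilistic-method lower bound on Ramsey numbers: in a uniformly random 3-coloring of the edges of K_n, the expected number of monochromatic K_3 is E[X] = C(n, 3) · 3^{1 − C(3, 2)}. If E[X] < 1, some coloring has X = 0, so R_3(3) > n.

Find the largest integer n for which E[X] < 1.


We need C(n, 3) · 3^{1 − 3} < 1, i.e. C(n, 3) < 3^{3 − 1} = 9.
Check values of n near the boundary:
  n = 3: C(3, 3) = 1; 1 < 9? YES
  n = 4: C(4, 3) = 4; 4 < 9? YES
  n = 5: C(5, 3) = 10; 10 < 9? NO
  n = 6: C(6, 3) = 20; 20 < 9? NO
  n = 7: C(7, 3) = 35; 35 < 9? NO
The largest n with C(n, 3) < 9 is n = 4 (where E[X] = 4/9 ≈ 0.444). Hence R_3(3) > 4, i.e. R_3(3) ≥ 5.

Largest n = 4; hence R_3(3) > 4.


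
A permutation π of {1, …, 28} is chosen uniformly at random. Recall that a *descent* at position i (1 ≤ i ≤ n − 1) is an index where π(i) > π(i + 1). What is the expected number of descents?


Write X = Σ X_I over i = 1, …, 27, with X_I the indicator of one descent.
There are 27 indicators.
For each fixed i, the pair (π(i), π(i+1)) is a uniformly random ordered pair of distinct values from {1, …, 28}; by symmetry P[π(i) > π(i+1)] = 1/2.
By linearity: E[X] = 27 · (1/2) = (28 − 1) · (1/2) = 27/2 ≈ 13.500000.

E[X] = 27/2 = 13.500000.


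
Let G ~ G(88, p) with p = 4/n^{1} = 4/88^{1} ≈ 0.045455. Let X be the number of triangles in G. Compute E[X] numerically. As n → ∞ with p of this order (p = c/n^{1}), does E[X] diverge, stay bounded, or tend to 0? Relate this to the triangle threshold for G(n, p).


Number of potential triangles: C(88, 3) = 109736.
Each occurs with probability p³ ≈ (0.045455)³ ≈ 9.3914350e-05.
By linearity: E[X] = C(88, 3)·p³ ≈ 109736 · 9.3914350e-05 ≈ 10.30579.
Here α = 1, so p = 4/n is exactly at the triangle threshold p ~ 1/n. Asymptotically E[X] → c³/6 = 4³/6 = 32/3 ≈ 10.66667, a bounded constant. In this regime the triangle count is asymptotically Poisson(c³/6).

E[X] ≈ 10.30579; in regime p = Θ(1/n^{1}) E[X] stays bounded (at the triangle threshold p ~ 1/n).


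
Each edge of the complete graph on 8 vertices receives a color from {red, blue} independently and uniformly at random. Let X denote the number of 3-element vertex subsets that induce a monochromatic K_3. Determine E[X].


Let X = Σ_S X_S over the C(8, 3) = 56 subsets S of size 3, where X_S = 1 if the K_3 on S is monochromatic.
For a fixed S, the K_3 on S has C(3, 2) = 3 edges. P[all 3 edges red] = (1/2)^3, and likewise for blue, so P[monochromatic] = 2·(1/2)^3 = 2^{1 − 3} = 1/4.
Summing: E[X] = C(8, 3) · 2^{1 − 3} = 56 · 1/4 = 14.
Numerically: E[X] ≈ 14.000000.

E[X] = C(8,3)·2^(1−C(3,2)) = 14 ≈ 14.000000.


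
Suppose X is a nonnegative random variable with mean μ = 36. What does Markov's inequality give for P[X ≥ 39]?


μ = E[X] = 36, a = 39.
Markov: P[X ≥ 39] ≤ μ/a = (36)/39 = 12/13.
Numerically: ≈ 0.92308.
(Since a = 39 > μ = 36.00000, the bound 12/13 is < 1 and informative.)

P[X ≥ 39] ≤ 12/13 ≈ 0.92308.


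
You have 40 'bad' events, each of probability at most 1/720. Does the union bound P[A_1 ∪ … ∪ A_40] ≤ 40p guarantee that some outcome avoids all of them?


Union bound: P[∪_{i=1}^{40} A_i] ≤ Σ_i P[A_i] ≤ 40·p = 40·(1/720) = 1/18.
Numerically: 1/18 ≈ 0.05556.
Is 1/18 < 1? YES.
Since P[∪ A_i] ≤ 1/18 < 1, the complement has P[∩ A_i^c] ≥ 1 − 1/18 = 17/18 > 0, so some outcome avoids every A_i.

40·p = 1/18 ≈ 0.05556; existence CERTIFIED by the union bound.


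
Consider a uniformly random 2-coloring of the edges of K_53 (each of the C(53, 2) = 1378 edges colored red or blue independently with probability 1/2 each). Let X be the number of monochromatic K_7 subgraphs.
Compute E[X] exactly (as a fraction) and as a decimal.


Let X = Σ_S X_S over the C(53, 7) = 154143080 subsets S of size 7, where X_S = 1 if the K_7 on S is monochromatic.
For a fixed S, the K_7 on S has C(7, 2) = 21 edges. P[all 21 edges red] = (1/2)^21, and likewise for blue, so P[monochromatic] = 2·(1/2)^21 = 2^{1 − 21} = 1/1048576.
By linearity: E[X] = C(53, 7) · 2^{1 − 21} = 154143080 · 1/1048576 = 19267885/131072.
Numerically: E[X] ≈ 147.00230.

E[X] = C(53,7)·2^(1−C(7,2)) = 19267885/131072 ≈ 147.00230.


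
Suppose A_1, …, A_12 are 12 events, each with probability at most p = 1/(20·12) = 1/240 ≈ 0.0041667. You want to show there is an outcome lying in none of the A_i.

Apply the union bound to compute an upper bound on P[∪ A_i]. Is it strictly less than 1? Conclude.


Union bound: P[∪_{i=1}^{12} A_i] ≤ Σ_i P[A_i] ≤ 12·p = 12·(1/240) = 1/20.
Numerically: 1/20 ≈ 0.0500000.
Is 1/20 < 1? YES.
Since P[∪ A_i] ≤ 1/20 < 1, the complement has P[∩ A_i^c] ≥ 1 − 1/20 = 19/20 > 0, so some outcome avoids every A_i.

12·p = 1/20 ≈ 0.0500000; existence CERTIFIED by the union bound.


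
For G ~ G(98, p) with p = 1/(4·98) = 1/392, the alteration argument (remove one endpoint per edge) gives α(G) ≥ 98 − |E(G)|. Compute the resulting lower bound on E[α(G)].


E[|E(G)|] = C(98, 2)·p = 4753 · (1/392) = 97/8.
E[α(G)] ≥ n − E[|E(G)|] = 98 − 97/8 = 687/8.
Numerically: ≈ 85.8750.
(This is only a lower bound; the true E[α(G)] may be larger.)

E[α(G)] ≥ 687/8 ≈ 85.8750.


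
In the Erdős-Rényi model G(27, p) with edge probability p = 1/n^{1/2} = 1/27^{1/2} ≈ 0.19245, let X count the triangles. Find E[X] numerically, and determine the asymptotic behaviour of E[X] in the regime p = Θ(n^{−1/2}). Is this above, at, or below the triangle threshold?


Number of potential triangles: C(27, 3) = 2925.
Each occurs with probability p³ ≈ (0.19245)³ ≈ 7.12778110e-03.
By linearity: E[X] = C(27, 3)·p³ ≈ 2925 · 7.12778110e-03 ≈ 20.848760.
Since α = 1/2 < 1, p = c/n^{1/2} ≫ 1/n is above the triangle threshold p ~ 1/n. Asymptotically E[X] ~ (c³/6)·n^{3(1−α)} = (1³/6)·n^{1.5} → ∞; triangles are abundant w.h.p.

E[X] ≈ 20.848760; in regime p = Θ(1/n^{1/2}) E[X] diverges (above the triangle threshold p ~ 1/n).


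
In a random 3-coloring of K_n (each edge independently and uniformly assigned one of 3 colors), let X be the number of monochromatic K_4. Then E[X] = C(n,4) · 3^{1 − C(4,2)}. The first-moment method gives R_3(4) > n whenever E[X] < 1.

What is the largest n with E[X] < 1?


We need C(n, 4) · 3^{1 − 6} < 1, i.e. C(n, 4) < 3^{6 − 1} = 243.
Check values of n near the boundary:
  n = 7: C(7, 4) = 35; 35 < 243? YES
  n = 8: C(8, 4) = 70; 70 < 243? YES
  n = 9: C(9, 4) = 126; 126 < 243? YES
  n = 10: C(10, 4) = 210; 210 < 243? YES
  n = 11: C(11, 4) = 330; 330 < 243? NO
  n = 12: C(12, 4) = 495; 495 < 243? NO
  n = 13: C(13, 4) = 715; 715 < 243? NO
The largest n with C(n, 4) < 243 is n = 10 (where E[X] = 70/81 ≈ 0.864). Hence R_3(4) > 10, i.e. R_3(4) ≥ 11.

Largest n = 10; hence R_3(4) > 10.
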